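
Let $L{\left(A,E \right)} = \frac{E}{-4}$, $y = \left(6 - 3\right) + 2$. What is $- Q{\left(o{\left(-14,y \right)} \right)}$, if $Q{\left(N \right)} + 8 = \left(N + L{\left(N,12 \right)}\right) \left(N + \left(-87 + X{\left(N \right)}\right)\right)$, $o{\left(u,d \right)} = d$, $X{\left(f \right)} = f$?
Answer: $162$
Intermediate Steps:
$y = 5$ ($y = 3 + 2 = 5$)
$L{\left(A,E \right)} = - \frac{E}{4}$ ($L{\left(A,E \right)} = E \left(- \frac{1}{4}\right) = - \frac{E}{4}$)
$Q{\left(N \right)} = -8 + \left(-87 + 2 N\right) \left(-3 + N\right)$ ($Q{\left(N \right)} = -8 + \left(N - 3\right) \left(N + \left(-87 + N\right)\right) = -8 + \left(N - 3\right) \left(-87 + 2 N\right) = -8 + \left(-3 + N\right) \left(-87 + 2 N\right) = -8 + \left(-87 + 2 N\right) \left(-3 + N\right)$)
$- Q{\left(o{\left(-14,y \right)} \right)} = - (253 - 465 + 2 \cdot 5^{2}) = - (253 - 465 + 2 \cdot 25) = - (253 - 465 + 50) = \left(-1\right) \left(-162\right) = 162$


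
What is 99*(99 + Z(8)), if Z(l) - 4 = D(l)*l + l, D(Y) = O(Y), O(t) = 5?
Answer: 14949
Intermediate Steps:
D(Y) = 5
Z(l) = 4 + 6*l (Z(l) = 4 + (5*l + l) = 4 + 6*l)
99*(99 + Z(8)) = 99*(99 + (4 + 6*8)) = 99*(99 + (4 + 48)) = 99*(99 + 52) = 99*151 = 14949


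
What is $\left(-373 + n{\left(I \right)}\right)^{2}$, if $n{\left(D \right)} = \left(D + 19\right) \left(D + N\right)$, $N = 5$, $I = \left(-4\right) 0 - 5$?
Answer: $139129$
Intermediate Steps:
$I = -5$ ($I = 0 - 5 = -5$)
$n{\left(D \right)} = \left(5 + D\right) \left(19 + D\right)$ ($n{\left(D \right)} = \left(D + 19\right) \left(D + 5\right) = \left(19 + D\right) \left(5 + D\right) = \left(5 + D\right) \left(19 + D\right)$)
$\left(-373 + n{\left(I \right)}\right)^{2} = \left(-373 + \left(95 + \left(-5\right)^{2} + 24 \left(-5\right)\right)\right)^{2} = \left(-373 + \left(95 + 25 - 120\right)\right)^{2} = \left(-373 + 0\right)^{2} = \left(-373\right)^{2} = 139129$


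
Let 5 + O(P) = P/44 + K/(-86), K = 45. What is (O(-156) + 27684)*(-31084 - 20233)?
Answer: -1343503948745/946 ≈ -1.4202e+9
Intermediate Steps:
O(P) = -475/86 + P/44 (O(P) = -5 + (P/44 + 45/(-86)) = -5 + (P*(1/44) + 45*(-1/86)) = -5 + (P/44 - 45/86) = -5 + (-45/86 + P/44) = -475/86 + P/44)
(O(-156) + 27684)*(-31084 - 20233) = ((-475/86 + (1/44)*(-156)) + 27684)*(-31084 - 20233) = ((-475/86 - 39/11) + 27684)*(-51317) = (-8579/946 + 27684)*(-51317) = (26180485/946)*(-51317) = -1343503948745/946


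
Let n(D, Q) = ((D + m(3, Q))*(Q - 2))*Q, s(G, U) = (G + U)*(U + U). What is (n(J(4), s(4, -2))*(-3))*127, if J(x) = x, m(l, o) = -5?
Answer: 30480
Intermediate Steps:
s(G, U) = 2*U*(G + U) (s(G, U) = (G + U)*(2*U) = 2*U*(G + U))
n(D, Q) = Q*(-5 + D)*(-2 + Q) (n(D, Q) = ((D - 5)*(Q - 2))*Q = ((-5 + D)*(-2 + Q))*Q = Q*(-5 + D)*(-2 + Q))
(n(J(4), s(4, -2))*(-3))*127 = (((2*(-2)*(4 - 2))*(10 - 10*(-2)*(4 - 2) - 2*4 + 4*(2*(-2)*(4 - 2))))*(-3))*127 = (((2*(-2)*2)*(10 - 10*(-2)*2 - 8 + 4*(2*(-2)*2)))*(-3))*127 = (-8*(10 - 5*(-8) - 8 + 4*(-8))*(-3))*127 = (-8*(10 + 40 - 8 - 32)*(-3))*127 = (-8*10*(-3))*127 = -80*(-3)*127 = 240*127 = 30480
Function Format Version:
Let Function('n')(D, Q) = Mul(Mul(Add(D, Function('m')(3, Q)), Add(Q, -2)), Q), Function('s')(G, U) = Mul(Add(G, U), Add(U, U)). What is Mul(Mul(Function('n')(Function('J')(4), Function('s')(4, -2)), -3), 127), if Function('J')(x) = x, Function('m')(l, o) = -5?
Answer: 30480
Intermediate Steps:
Function('s')(G, U) = Mul(2, U, Add(G, U)) (Function('s')(G, U) = Mul(Add(G, U), Mul(2, U)) = Mul(2, U, Add(G, U)))
Function('n')(D, Q) = Mul(Q, Add(-5, D), Add(-2, Q)) (Function('n')(D, Q) = Mul(Mul(Add(D, -5), Add(Q, -2)), Q) = Mul(Mul(Add(-5, D), Add(-2, Q)), Q) = Mul(Q, Add(-5, D), Add(-2, Q)))
Mul(Mul(Function('n')(Function('J')(4), Function('s')(4, -2)), -3), 127) = Mul(Mul(Mul(Mul(2, -2, Add(4, -2)), Add(10, Mul(-5, Mul(2, -2, Add(4, -2))), Mul(-2, 4), Mul(4, Mul(2, -2, Add(4, -2))))), -3), 127) = Mul(Mul(Mul(Mul(2, -2, 2), Add(10, Mul(-5, Mul(2, -2, 2)), -8, Mul(4, Mul(2, -2, 2)))), -3), 127) = Mul(Mul(Mul(-8, Add(10, Mul(-5, -8), -8, Mul(4, -8))), -3), 127) = Mul(Mul(Mul(-8, Add(10, 40, -8, -32)), -3), 127) = Mul(Mul(Mul(-8, 10), -3), 127) = Mul(Mul(-80, -3), 127) = Mul(240, 127) = 30480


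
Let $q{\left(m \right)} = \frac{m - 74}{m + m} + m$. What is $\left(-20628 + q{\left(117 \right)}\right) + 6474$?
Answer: $- \frac{3284615}{234} \approx -14037.0$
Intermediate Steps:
$q{\left(m \right)} = m + \frac{-74 + m}{2 m}$ ($q{\left(m \right)} = \frac{-74 + m}{2 m} + m = m + \frac{-74 + m}{2 m}$)
$\left(-20628 + q{\left(117 \right)}\right) + 6474 = \left(-20628 + \left(\frac{1}{2} + 117 - \frac{37}{117}\right)\right) + 6474 = \left(-20628 + \frac{27421}{234}\right) + 6474 = - \frac{4799531}{234} + 6474 = - \frac{3284615}{234}$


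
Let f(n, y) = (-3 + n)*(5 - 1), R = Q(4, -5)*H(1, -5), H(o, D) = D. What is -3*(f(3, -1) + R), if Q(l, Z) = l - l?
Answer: 0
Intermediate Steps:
Q(l, Z) = 0
R = 0 (R = 0*(-5) = 0)
f(n, y) = -12 + 4*n (f(n, y) = (-3 + n)*4 = -12 + 4*n)
-3*(f(3, -1) + R) = -3*((-12 + 4*3) + 0) = -3*((-12 + 12) + 0) = -3*(0 + 0) = -3*0 = 0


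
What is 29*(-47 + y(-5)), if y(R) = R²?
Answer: -638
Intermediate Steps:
29*(-47 + y(-5)) = 29*(-47 + (-5)²) = 29*(-47 + 25) = 29*(-22) = -638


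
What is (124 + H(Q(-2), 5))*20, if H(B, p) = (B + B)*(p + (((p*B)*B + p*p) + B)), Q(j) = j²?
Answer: 20720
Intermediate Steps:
H(B, p) = 2*B*(B + p + p² + p*B²) (H(B, p) = (2*B)*(p + (((B*p)*B + p²) + B)) = (2*B)*(p + ((p*B² + p²) + B)) = (2*B)*(p + ((p² + p*B²) + B)) = (2*B)*(p + (B + p² + p*B²)) = (2*B)*(B + p + p² + p*B²) = 2*B*(B + p + p² + p*B²))
(124 + H(Q(-2), 5))*20 = (124 + 2*(-2)²*((-2)² + 5 + 5² + 5*((-2)²)²))*20 = (124 + 2*4*(4 + 5 + 25 + 5*4²))*20 = (124 + 2*4*(4 + 5 + 25 + 5*16))*20 = (124 + 2*4*(4 + 5 + 25 + 80))*20 = (124 + 2*4*114)*20 = (124 + 912)*20 = 1036*20 = 20720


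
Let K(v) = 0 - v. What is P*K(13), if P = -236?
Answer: 3068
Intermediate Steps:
K(v) = -v
P*K(13) = -(-236)*13 = -236*(-13) = 3068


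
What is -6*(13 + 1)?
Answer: -84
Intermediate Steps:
-6*(13 + 1) = -6*14 = -84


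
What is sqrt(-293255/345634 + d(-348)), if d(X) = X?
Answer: I*sqrt(41674434859358)/345634 ≈ 18.677*I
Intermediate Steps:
sqrt(-293255/345634 + d(-348)) = sqrt(-293255/345634 - 348) = sqrt(-120573887/345634) = I*sqrt(41674434859358)/345634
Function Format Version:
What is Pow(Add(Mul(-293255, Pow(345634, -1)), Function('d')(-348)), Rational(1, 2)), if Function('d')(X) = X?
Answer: Mul(Rational(1, 345634), I, Pow(41674434859358, Rational(1, 2))) ≈ Mul(18.677, I)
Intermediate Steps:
Pow(Add(Mul(-293255, Pow(345634, -1)), Function('d')(-348)), Rational(1, 2)) = Pow(Add(Mul(-293255, Pow(345634, -1)), -348), Rational(1, 2)) = Pow(Add(Mul(-293255, Rational(1, 345634)), -348), Rational(1, 2)) = Pow(Add(Rational(-293255, 345634), -348), Rational(1, 2)) = Pow(Rational(-120573887, 345634), Rational(1, 2)) = Mul(Rational(1, 345634), I, Pow(41674434859358, Rational(1, 2)))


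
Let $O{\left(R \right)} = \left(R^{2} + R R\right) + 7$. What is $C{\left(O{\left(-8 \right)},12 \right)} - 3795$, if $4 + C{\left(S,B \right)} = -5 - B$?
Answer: $-3816$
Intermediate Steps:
$O{\left(R \right)} = 7 + 2 R^{2}$ ($O{\left(R \right)} = \left(R^{2} + R^{2}\right) + 7 = 2 R^{2} + 7 = 7 + 2 R^{2}$)
$C{\left(S,B \right)} = -9 - B$ ($C{\left(S,B \right)} = -4 - \left(5 + B\right) = -9 - B$)
$C{\left(O{\left(-8 \right)},12 \right)} - 3795 = \left(-9 - 12\right) - 3795 = -21 - 3795 = -3816$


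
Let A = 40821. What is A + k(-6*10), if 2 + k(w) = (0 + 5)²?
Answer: 40844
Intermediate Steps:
k(w) = 23 (k(w) = -2 + (0 + 5)² = -2 + 5² = -2 + 25 = 23)
A + k(-6*10) = 40821 + 23 = 40844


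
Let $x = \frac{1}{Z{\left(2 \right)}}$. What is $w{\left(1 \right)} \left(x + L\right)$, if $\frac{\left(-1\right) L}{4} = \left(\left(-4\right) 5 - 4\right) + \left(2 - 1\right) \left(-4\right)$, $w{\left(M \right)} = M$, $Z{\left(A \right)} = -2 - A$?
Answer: $\frac{447}{4} \approx 111.75$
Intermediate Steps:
$x = - \frac{1}{4}$ ($x = \frac{1}{-2 - 2} = \frac{1}{-4} = - \frac{1}{4} \approx -0.25$)
$L = 112$ ($L = - 4 \left(\left(\left(-4\right) 5 - 4\right) + \left(2 - 1\right) \left(-4\right)\right) = - 4 \left(\left(-20 - 4\right) + 1 \left(-4\right)\right) = - 4 \left(-24 - 4\right) = \left(-4\right) \left(-28\right) = 112$)
$w{\left(1 \right)} \left(x + L\right) = 1 \left(- \frac{1}{4} + 112\right) = 1 \cdot \frac{447}{4} = \frac{447}{4}$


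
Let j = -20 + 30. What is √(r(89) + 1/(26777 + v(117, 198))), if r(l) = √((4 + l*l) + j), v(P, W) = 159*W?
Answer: √(58259 + 78064554863*√15)/58259 ≈ 9.4381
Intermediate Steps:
j = 10
r(l) = √(14 + l²) (r(l) = √((4 + l*l) + 10) = √((4 + l²) + 10) = √(14 + l²))
√(r(89) + 1/(26777 + v(117, 198))) = √(√(14 + 89²) + 1/(26777 + 159*198)) = √(√(14 + 7921) + 1/(26777 + 31482)) = √(√7935 + 1/58259) = √(23*√15 + 1/58259) = √(1/58259 + 23*√15)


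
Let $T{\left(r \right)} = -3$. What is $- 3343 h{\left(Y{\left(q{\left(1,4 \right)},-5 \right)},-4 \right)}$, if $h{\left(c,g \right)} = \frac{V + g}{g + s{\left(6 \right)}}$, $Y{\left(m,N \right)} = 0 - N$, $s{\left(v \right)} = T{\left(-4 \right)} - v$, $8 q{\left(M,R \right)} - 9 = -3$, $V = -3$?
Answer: $- \frac{23401}{13} \approx -1800.1$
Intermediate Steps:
$q{\left(M,R \right)} = \frac{3}{4}$ ($q{\left(M,R \right)} = \frac{9}{8} + \frac{1}{8} \left(-3\right) = \frac{9}{8} - \frac{3}{8} = \frac{3}{4}$)
$s{\left(v \right)} = -3 - v$
$Y{\left(m,N \right)} = - N$
$h{\left(c,g \right)} = \frac{-3 + g}{-9 + g}$ ($h{\left(c,g \right)} = \frac{-3 + g}{g - 9} = \frac{-3 + g}{-9 + g}$)
$- 3343 h{\left(Y{\left(q{\left(1,4 \right)},-5 \right)},-4 \right)} = - 3343 \frac{-3 - 4}{-9 - 4} = - 3343 \frac{1}{-13} \left(-7\right) = - 3343 \left(\left(- \frac{1}{13}\right) \left(-7\right)\right) = \left(-3343\right) \frac{7}{13} = - \frac{23401}{13}$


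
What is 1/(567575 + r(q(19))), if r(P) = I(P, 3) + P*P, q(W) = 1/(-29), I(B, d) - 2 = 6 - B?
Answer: 841/477337333 ≈ 1.7619e-6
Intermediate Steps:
I(B, d) = 8 - B (I(B, d) = 2 + (6 - B) = 8 - B)
q(W) = -1/29
r(P) = 8 + P**2 - P (r(P) = (8 - P) + P*P = (8 - P) + P**2 = 8 + P**2 - P)
1/(567575 + r(q(19))) = 1/(567575 + (8 + (-1/29)**2 - 1*(-1/29))) = 1/(567575 + (8 + 1/841 + 1/29)) = 1/(567575 + 6758/841) = 1/(477337333/841) = 841/477337333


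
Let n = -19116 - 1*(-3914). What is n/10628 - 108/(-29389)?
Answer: -222811877/156173146 ≈ -1.4267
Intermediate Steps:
n = -15202 (n = -19116 + 3914 = -15202)
n/10628 - 108/(-29389) = -15202/10628 - 108/(-29389) = -15202*1/10628 - 108*(-1/29389) = -7601/5314 + 108/29389 = -222811877/156173146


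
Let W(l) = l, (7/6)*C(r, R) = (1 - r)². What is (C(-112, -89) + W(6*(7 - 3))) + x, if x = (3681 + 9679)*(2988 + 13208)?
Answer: 1514726702/7 ≈ 2.1639e+8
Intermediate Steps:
x = 216378560 (x = 13360*16196 = 216378560)
C(r, R) = 6*(1 - r)²/7
(C(-112, -89) + W(6*(7 - 3))) + x = (6*(-1 - 112)²/7 + 6*(7 - 3)) + 216378560 = ((6/7)*(-113)² + 6*4) + 216378560 = ((6/7)*12769 + 24) + 216378560 = (76614/7 + 24) + 216378560 = 76782/7 + 216378560 = 1514726702/7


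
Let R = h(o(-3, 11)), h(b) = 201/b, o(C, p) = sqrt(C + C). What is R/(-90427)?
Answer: 67*I*sqrt(6)/180854 ≈ 0.00090745*I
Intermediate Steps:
o(C, p) = sqrt(2)*sqrt(C) (o(C, p) = sqrt(2*C) = sqrt(2)*sqrt(C))
R = -67*I*sqrt(6)/2 (R = 201/((sqrt(2)*sqrt(-3))) = 201/((sqrt(2)*(I*sqrt(3)))) = 201/((I*sqrt(6))) = 201*(-I*sqrt(6)/6) = -67*I*sqrt(6)/2 ≈ -82.058*I)
R/(-90427) = -67*I*sqrt(6)/2/(-90427) = -67*I*sqrt(6)/2*(-1/90427) = 67*I*sqrt(6)/180854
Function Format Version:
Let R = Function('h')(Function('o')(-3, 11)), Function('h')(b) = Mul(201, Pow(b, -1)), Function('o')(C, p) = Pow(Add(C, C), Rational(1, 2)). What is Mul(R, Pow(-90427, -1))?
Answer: Mul(Rational(67, 180854), I, Pow(6, Rational(1, 2))) ≈ Mul(0.00090745, I)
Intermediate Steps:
Function('o')(C, p) = Mul(Pow(2, Rational(1, 2)), Pow(C, Rational(1, 2))) (Function('o')(C, p) = Pow(Mul(2, C), Rational(1, 2)) = Mul(Pow(2, Rational(1, 2)), Pow(C, Rational(1, 2))))
R = Mul(Rational(-67, 2), I, Pow(6, Rational(1, 2))) (R = Mul(201, Pow(Mul(Pow(2, Rational(1, 2)), Pow(-3, Rational(1, 2))), -1)) = Mul(201, Pow(Mul(Pow(2, Rational(1, 2)), Mul(I, Pow(3, Rational(1, 2)))), -1)) = Mul(201, Pow(Mul(I, Pow(6, Rational(1, 2))), -1)) = Mul(201, Mul(Rational(-1, 6), I, Pow(6, Rational(1, 2)))) = Mul(Rational(-67, 2), I, Pow(6, Rational(1, 2))) ≈ Mul(-82.058, I))
Mul(R, Pow(-90427, -1)) = Mul(Mul(Rational(-67, 2), I, Pow(6, Rational(1, 2))), Pow(-90427, -1)) = Mul(Mul(Rational(-67, 2), I, Pow(6, Rational(1, 2))), Rational(-1, 90427)) = Mul(Rational(67, 180854), I, Pow(6, Rational(1, 2)))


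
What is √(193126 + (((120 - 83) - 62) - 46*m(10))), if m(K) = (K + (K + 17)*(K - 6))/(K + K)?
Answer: 2*√1205185/5 ≈ 439.12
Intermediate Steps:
m(K) = (K + (-6 + K)*(17 + K))/(2*K) (m(K) = (K + (17 + K)*(-6 + K))/((2*K)) = (K + (-6 + K)*(17 + K))*(1/(2*K)) = (K + (-6 + K)*(17 + K))/(2*K))
√(193126 + (((120 - 83) - 62) - 46*m(10))) = √(193126 + (((120 - 83) - 62) - 46*(6 + (½)*10 - 51/10))) = √(193126 + ((37 - 62) - 46*(6 + 5 - 51*⅒))) = √(193126 + (-25 - 46*(6 + 5 - 51/10))) = √(193126 + (-25 - 46*59/10)) = √(193126 + (-25 - 1357/5)) = √(193126 - 1482/5) = √(964148/5) = 2*√1205185/5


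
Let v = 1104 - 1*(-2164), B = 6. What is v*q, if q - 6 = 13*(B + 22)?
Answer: 1209160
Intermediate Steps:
q = 370 (q = 6 + 13*(6 + 22) = 6 + 13*28 = 6 + 364 = 370)
v = 3268 (v = 1104 + 2164 = 3268)
v*q = 3268*370 = 1209160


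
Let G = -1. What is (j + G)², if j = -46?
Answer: 2209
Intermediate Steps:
(j + G)² = (-46 - 1)² = (-47)² = 2209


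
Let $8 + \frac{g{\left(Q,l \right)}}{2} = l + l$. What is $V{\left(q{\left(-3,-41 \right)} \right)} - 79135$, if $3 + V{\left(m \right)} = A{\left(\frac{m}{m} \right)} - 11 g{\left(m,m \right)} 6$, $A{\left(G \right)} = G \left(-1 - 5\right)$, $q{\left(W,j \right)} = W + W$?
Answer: $-76504$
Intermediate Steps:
$q{\left(W,j \right)} = 2 W$
$A{\left(G \right)} = - 6 G$ ($A{\left(G \right)} = G \left(-6\right) = - 6 G$)
$g{\left(Q,l \right)} = -16 + 4 l$ ($g{\left(Q,l \right)} = -16 + 2 \left(l + l\right) = -16 + 2 \cdot 2 l = -16 + 4 l$)
$V{\left(m \right)} = 1047 - 264 m$ ($V{\left(m \right)} = -3 - \left(11 \left(-16 + 4 m\right) 6 + \frac{6 m}{m}\right) = -3 - \left(6 + \left(-176 + 44 m\right) 6\right) = -3 - \left(-1050 + 264 m\right) = 1047 - 264 m$)
$V{\left(q{\left(-3,-41 \right)} \right)} - 79135 = \left(1047 - 264 \cdot 2 \left(-3\right)\right) - 79135 = \left(1047 - -1584\right) - 79135 = \left(1047 + 1584\right) - 79135 = 2631 - 79135 = -76504$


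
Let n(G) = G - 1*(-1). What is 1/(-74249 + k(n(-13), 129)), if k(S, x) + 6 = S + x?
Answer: -1/74138 ≈ -1.3488e-5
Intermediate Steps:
n(G) = 1 + G (n(G) = G + 1 = 1 + G)
k(S, x) = -6 + S + x (k(S, x) = -6 + (S + x) = -6 + S + x)
1/(-74249 + k(n(-13), 129)) = 1/(-74249 + (-6 + (1 - 13) + 129)) = 1/(-74249 + (-6 - 12 + 129)) = 1/(-74249 + 111) = 1/(-74138) = -1/74138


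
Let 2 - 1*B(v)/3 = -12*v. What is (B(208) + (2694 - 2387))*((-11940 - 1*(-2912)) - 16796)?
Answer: -201453024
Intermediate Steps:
B(v) = 6 + 36*v (B(v) = 6 - (-36)*v = 6 + 36*v)
(B(208) + (2694 - 2387))*((-11940 - 1*(-2912)) - 16796) = ((6 + 36*208) + (2694 - 2387))*((-11940 - 1*(-2912)) - 16796) = ((6 + 7488) + 307)*((-11940 + 2912) - 16796) = (7494 + 307)*(-9028 - 16796) = 7801*(-25824) = -201453024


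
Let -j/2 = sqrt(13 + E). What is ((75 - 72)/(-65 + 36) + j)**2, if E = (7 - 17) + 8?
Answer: 37013/841 + 12*sqrt(11)/29 ≈ 45.383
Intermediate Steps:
E = -2 (E = -10 + 8 = -2)
j = -2*sqrt(11) (j = -2*sqrt(13 - 2) = -2*sqrt(11) ≈ -6.6332)
((75 - 72)/(-65 + 36) + j)**2 = ((75 - 72)/(-65 + 36) - 2*sqrt(11))**2 = (3/(-29) - 2*sqrt(11))**2 = (3*(-1/29) - 2*sqrt(11))**2 = (-3/29 - 2*sqrt(11))**2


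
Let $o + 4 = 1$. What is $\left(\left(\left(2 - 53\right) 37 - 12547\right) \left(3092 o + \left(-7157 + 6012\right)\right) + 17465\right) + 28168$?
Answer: $150462347$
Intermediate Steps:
$o = -3$ ($o = -4 + 1 = -3$)
$\left(\left(\left(2 - 53\right) 37 - 12547\right) \left(3092 o + \left(-7157 + 6012\right)\right) + 17465\right) + 28168 = \left(\left(\left(2 - 53\right) 37 - 12547\right) \left(3092 \left(-3\right) + \left(-7157 + 6012\right)\right) + 17465\right) + 28168 = \left(\left(\left(-51\right) 37 - 12547\right) \left(-9276 - 1145\right) + 17465\right) + 28168 = \left(\left(-1887 - 12547\right) \left(-10421\right) + 17465\right) + 28168 = \left(\left(-14434\right) \left(-10421\right) + 17465\right) + 28168 = \left(150416714 + 17465\right) + 28168 = 150434179 + 28168 = 150462347$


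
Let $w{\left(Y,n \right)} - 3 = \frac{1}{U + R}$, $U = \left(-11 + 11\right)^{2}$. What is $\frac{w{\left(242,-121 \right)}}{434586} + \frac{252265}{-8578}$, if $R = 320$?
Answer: $- \frac{17540929844671}{596460593280} \approx -29.408$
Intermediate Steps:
$U = 0$ ($U = 0^{2} = 0$)
$w{\left(Y,n \right)} = \frac{961}{320}$ ($w{\left(Y,n \right)} = 3 + \frac{1}{0 + 320} = 3 + \frac{1}{320} = \frac{961}{320}$)
$\frac{w{\left(242,-121 \right)}}{434586} + \frac{252265}{-8578} = \frac{961}{320 \cdot 434586} + \frac{252265}{-8578} = \frac{961}{320} \cdot \frac{1}{434586} + 252265 \left(- \frac{1}{8578}\right) = \frac{961}{139067520} - \frac{252265}{8578} = - \frac{17540929844671}{596460593280}$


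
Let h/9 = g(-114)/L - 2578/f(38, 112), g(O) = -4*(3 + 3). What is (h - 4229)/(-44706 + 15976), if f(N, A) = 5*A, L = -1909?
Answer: 134268877/903338800 ≈ 0.14864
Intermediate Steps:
g(O) = -24 (g(O) = -4*6 = -24)
h = -22085829/534520 (h = 9*(-24/(-1909) - 2578/(5*112)) = 9*(-24*(-1/1909) - 2578/560) = 9*(24/1909 - 2578*1/560) = 9*(24/1909 - 1289/280) = 9*(-2453981/534520) = -22085829/534520 ≈ -41.319)
(h - 4229)/(-44706 + 15976) = (-22085829/534520 - 4229)/(-44706 + 15976) = -2282570909/534520/(-28730) = -2282570909/534520*(-1/28730) = 134268877/903338800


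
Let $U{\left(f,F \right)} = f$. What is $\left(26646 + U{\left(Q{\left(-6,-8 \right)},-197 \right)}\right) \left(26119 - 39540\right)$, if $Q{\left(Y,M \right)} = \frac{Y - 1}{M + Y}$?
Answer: $- \frac{715245353}{2} \approx -3.5762 \cdot 10^{8}$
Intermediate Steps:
$Q{\left(Y,M \right)} = \frac{-1 + Y}{M + Y}$
$\left(26646 + U{\left(Q{\left(-6,-8 \right)},-197 \right)}\right) \left(26119 - 39540\right) = \left(26646 + \frac{-1 - 6}{-8 - 6}\right) \left(26119 - 39540\right) = \left(26646 + \frac{1}{-14} \left(-7\right)\right) \left(-13421\right) = \left(26646 - - \frac{1}{2}\right) \left(-13421\right) = \left(26646 + \frac{1}{2}\right) \left(-13421\right) = \frac{53293}{2} \left(-13421\right) = - \frac{715245353}{2}$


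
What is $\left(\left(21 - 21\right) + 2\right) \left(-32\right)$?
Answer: $-64$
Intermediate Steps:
$\left(\left(21 - 21\right) + 2\right) \left(-32\right) = \left(0 + 2\right) \left(-32\right) = 2 \left(-32\right) = -64$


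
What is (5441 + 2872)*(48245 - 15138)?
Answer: 275218491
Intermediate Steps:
(5441 + 2872)*(48245 - 15138) = 8313*33107 = 275218491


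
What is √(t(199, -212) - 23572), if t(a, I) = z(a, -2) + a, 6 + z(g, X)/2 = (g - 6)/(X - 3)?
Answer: I*√586555/5 ≈ 153.17*I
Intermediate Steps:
z(g, X) = -12 + 2*(-6 + g)/(-3 + X) (z(g, X) = -12 + 2*((g - 6)/(X - 3)) = -12 + 2*((-6 + g)/(-3 + X)) = -12 + 2*(-6 + g)/(-3 + X))
t(a, I) = -48/5 + 3*a/5 (t(a, I) = 2*(12 + a - 6*(-2))/(-3 - 2) + a = 2*(12 + a + 12)/(-5) + a = 2*(-⅕)*(24 + a) + a = (-48/5 - 2*a/5) + a = -48/5 + 3*a/5)
√(t(199, -212) - 23572) = √((-48/5 + (⅗)*199) - 23572) = √((-48/5 + 597/5) - 23572) = √(549/5 - 23572) = √(-117311/5) = I*√586555/5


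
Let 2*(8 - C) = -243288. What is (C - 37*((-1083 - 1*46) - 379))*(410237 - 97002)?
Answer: 55582924280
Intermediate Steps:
C = 121652 (C = 8 - ½*(-243288) = 8 + 121644 = 121652)
(C - 37*((-1083 - 1*46) - 379))*(410237 - 97002) = (121652 - 37*((-1083 - 1*46) - 379))*(410237 - 97002) = (121652 - 37*((-1083 - 46) - 379))*313235 = (121652 - 37*(-1129 - 379))*313235 = (121652 - 37*(-1508))*313235 = (121652 + 55796)*313235 = 177448*313235 = 55582924280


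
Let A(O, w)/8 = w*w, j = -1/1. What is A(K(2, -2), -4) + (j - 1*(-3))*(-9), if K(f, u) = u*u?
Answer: 110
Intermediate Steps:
j = -1 (j = -1*1 = -1)
K(f, u) = u²
A(O, w) = 8*w² (A(O, w) = 8*(w*w) = 8*w²)
A(K(2, -2), -4) + (j - 1*(-3))*(-9) = 8*(-4)² + (-1 - 1*(-3))*(-9) = 8*16 + (-1 + 3)*(-9) = 128 + 2*(-9) = 128 - 18 = 110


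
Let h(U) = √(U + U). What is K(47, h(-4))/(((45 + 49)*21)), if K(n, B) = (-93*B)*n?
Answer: -31*I*√2/7 ≈ -6.2629*I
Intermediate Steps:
h(U) = √2*√U (h(U) = √(2*U) = √2*√U)
K(n, B) = -93*B*n
K(47, h(-4))/(((45 + 49)*21)) = (-93*√2*√(-4)*47)/(((45 + 49)*21)) = (-93*√2*(2*I)*47)/((94*21)) = -93*2*I*√2*47/1974 = -8742*I*√2*(1/1974) = -31*I*√2/7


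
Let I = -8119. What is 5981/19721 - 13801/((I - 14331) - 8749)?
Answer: 458770740/615275479 ≈ 0.74564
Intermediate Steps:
5981/19721 - 13801/((I - 14331) - 8749) = 5981/19721 - 13801/((-8119 - 14331) - 8749) = 5981*(1/19721) - 13801/(-22450 - 8749) = 5981/19721 - 13801/(-31199) = 5981/19721 - 13801*(-1/31199) = 5981/19721 + 13801/31199 = 458770740/615275479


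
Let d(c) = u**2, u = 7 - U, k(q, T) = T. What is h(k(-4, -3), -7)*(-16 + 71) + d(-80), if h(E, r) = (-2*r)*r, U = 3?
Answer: -5374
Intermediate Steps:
u = 4 (u = 7 - 1*3 = 7 - 3 = 4)
h(E, r) = -2*r**2
d(c) = 16 (d(c) = 4**2 = 16)
h(k(-4, -3), -7)*(-16 + 71) + d(-80) = (-2*(-7)**2)*(-16 + 71) + 16 = -2*49*55 + 16 = -98*55 + 16 = -5390 + 16 = -5374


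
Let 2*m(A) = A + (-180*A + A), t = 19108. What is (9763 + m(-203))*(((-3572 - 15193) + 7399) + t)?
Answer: 215459860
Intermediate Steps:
m(A) = -89*A (m(A) = (A + (-180*A + A))/2 = (A - 179*A)/2 = (-178*A)/2 = -89*A)
(9763 + m(-203))*(((-3572 - 15193) + 7399) + t) = (9763 - 89*(-203))*(((-3572 - 15193) + 7399) + 19108) = (9763 + 18067)*((-18765 + 7399) + 19108) = 27830*(-11366 + 19108) = 27830*7742 = 215459860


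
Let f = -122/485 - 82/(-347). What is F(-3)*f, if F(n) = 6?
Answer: -15384/168295 ≈ -0.091411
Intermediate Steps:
f = -2564/168295 (f = -122*1/485 - 82*(-1/347) = -122/485 + 82/347 = -2564/168295 ≈ -0.015235)
F(-3)*f = 6*(-2564/168295) = -15384/168295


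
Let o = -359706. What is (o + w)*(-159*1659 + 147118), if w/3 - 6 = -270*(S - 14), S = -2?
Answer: 40450328664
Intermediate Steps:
w = 12978 (w = 18 + 3*(-270*(-2 - 14)) = 18 + 3*(-270*(-16)) = 18 + 3*4320 = 18 + 12960 = 12978)
(o + w)*(-159*1659 + 147118) = (-359706 + 12978)*(-159*1659 + 147118) = -346728*(-263781 + 147118) = -346728*(-116663) = 40450328664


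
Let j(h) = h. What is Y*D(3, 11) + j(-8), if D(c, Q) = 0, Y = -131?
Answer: -8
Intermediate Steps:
Y*D(3, 11) + j(-8) = -131*0 - 8 = 0 - 8 = -8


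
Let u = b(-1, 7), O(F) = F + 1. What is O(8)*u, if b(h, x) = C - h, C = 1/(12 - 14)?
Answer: 9/2 ≈ 4.5000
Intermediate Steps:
C = -½ (C = 1/(-2) = -½ ≈ -0.50000)
O(F) = 1 + F
b(h, x) = -½ - h
u = ½ (u = -½ - 1*(-1) = -½ + 1 = ½ ≈ 0.50000)
O(8)*u = (1 + 8)*(½) = 9*(½) = 9/2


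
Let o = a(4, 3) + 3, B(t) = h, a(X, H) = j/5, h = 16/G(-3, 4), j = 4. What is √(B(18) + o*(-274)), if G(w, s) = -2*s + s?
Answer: I*√26130/5 ≈ 32.33*I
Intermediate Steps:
G(w, s) = -s
h = -4 (h = 16/((-1*4)) = 16/(-4) = 16*(-¼) = -4)
a(X, H) = ⅘ (a(X, H) = 4/5 = 4*(⅕) = ⅘)
B(t) = -4
o = 19/5 (o = ⅘ + 3 = 19/5 ≈ 3.8000)
√(B(18) + o*(-274)) = √(-4 + (19/5)*(-274)) = √(-4 - 5206/5) = √(-5226/5) = I*√26130/5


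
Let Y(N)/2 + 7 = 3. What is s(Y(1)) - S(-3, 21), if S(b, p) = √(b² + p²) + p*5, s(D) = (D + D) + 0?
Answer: -121 - 15*√2 ≈ -142.21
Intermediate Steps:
Y(N) = -8 (Y(N) = -14 + 2*3 = -14 + 6 = -8)
s(D) = 2*D (s(D) = 2*D + 0 = 2*D)
S(b, p) = √(b² + p²) + 5*p
s(Y(1)) - S(-3, 21) = 2*(-8) - (√((-3)² + 21²) + 5*21) = -16 - (√(9 + 441) + 105) = -16 - (√450 + 105) = -16 - (15*√2 + 105) = -16 - (105 + 15*√2) = -16 + (-105 - 15*√2) = -121 - 15*√2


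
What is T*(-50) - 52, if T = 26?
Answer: -1352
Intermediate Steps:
T*(-50) - 52 = 26*(-50) - 52 = -1300 - 52 = -1352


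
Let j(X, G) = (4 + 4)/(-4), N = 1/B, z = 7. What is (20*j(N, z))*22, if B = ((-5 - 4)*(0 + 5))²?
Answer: -880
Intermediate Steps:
B = 2025 (B = (-9*5)² = (-45)² = 2025)
N = 1/2025 ≈ 0.00049383
j(X, G) = -2 (j(X, G) = 8*(-¼) = -2)
(20*j(N, z))*22 = (20*(-2))*22 = -40*22 = -880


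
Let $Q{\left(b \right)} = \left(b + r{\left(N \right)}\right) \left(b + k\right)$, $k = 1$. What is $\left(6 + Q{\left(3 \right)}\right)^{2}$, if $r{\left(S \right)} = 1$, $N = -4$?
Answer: $484$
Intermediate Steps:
$Q{\left(b \right)} = \left(1 + b\right)^{2}$ ($Q{\left(b \right)} = \left(b + 1\right) \left(b + 1\right) = \left(1 + b\right) \left(1 + b\right) = \left(1 + b\right)^{2}$)
$\left(6 + Q{\left(3 \right)}\right)^{2} = \left(6 + \left(1 + 3^{2} + 2 \cdot 3\right)\right)^{2} = \left(6 + \left(1 + 9 + 6\right)\right)^{2} = \left(6 + 16\right)^{2} = 22^{2} = 484$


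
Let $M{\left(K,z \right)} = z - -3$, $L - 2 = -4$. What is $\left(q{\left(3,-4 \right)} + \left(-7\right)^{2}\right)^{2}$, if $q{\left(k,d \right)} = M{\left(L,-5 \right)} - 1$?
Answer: $2116$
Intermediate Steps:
$L = -2$ ($L = 2 - 4 = -2$)
$M{\left(K,z \right)} = 3 + z$ ($M{\left(K,z \right)} = z + 3 = 3 + z$)
$q{\left(k,d \right)} = -3$ ($q{\left(k,d \right)} = \left(3 - 5\right) - 1 = -2 - 1 = -3$)
$\left(q{\left(3,-4 \right)} + \left(-7\right)^{2}\right)^{2} = \left(-3 + \left(-7\right)^{2}\right)^{2} = \left(-3 + 49\right)^{2} = 46^{2} = 2116$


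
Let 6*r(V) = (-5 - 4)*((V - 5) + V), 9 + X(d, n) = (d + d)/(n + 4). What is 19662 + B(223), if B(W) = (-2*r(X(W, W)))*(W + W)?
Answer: -1328928/227 ≈ -5854.3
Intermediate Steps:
X(d, n) = -9 + 2*d/(4 + n) (X(d, n) = -9 + (d + d)/(n + 4) = -9 + (2*d)/(4 + n) = -9 + 2*d/(4 + n))
r(V) = 15/2 - 3*V (r(V) = ((-5 - 4)*((V - 5) + V))/6 = (-9*((-5 + V) + V))/6 = (-9*(-5 + 2*V))/6 = (45 - 18*V)/6 = 15/2 - 3*V)
B(W) = 2*W*(-15 + 6*(-36 - 7*W)/(4 + W)) (B(W) = (-2*(15/2 - 3*(-36 - 9*W + 2*W)/(4 + W)))*(W + W) = (-2*(15/2 - 3*(-36 - 7*W)/(4 + W)))*(2*W) = (-15 + 6*(-36 - 7*W)/(4 + W))*(2*W) = 2*W*(-15 + 6*(-36 - 7*W)/(4 + W)))
19662 + B(223) = 19662 - 6*223*(92 + 19*223)/(4 + 223) = 19662 - 6*223*(92 + 4237)/227 = 19662 - 6*223*1/227*4329 = 19662 - 5792202/227 = -1328928/227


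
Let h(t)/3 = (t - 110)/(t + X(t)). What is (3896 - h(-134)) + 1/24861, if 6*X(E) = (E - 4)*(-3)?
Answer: 6277601453/1615965 ≈ 3884.7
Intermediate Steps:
X(E) = 2 - E/2 (X(E) = ((E - 4)*(-3))/6 = ((-4 + E)*(-3))/6 = (12 - 3*E)/6 = 2 - E/2)
h(t) = 3*(-110 + t)/(2 + t/2) (h(t) = 3*((t - 110)/(t + (2 - t/2))) = 3*((-110 + t)/(2 + t/2)) = 3*(-110 + t)/(2 + t/2))
(3896 - h(-134)) + 1/24861 = (3896 - 6*(-110 - 134)/(4 - 134)) + 1/24861 = (3896 - 6*(-244)/(-130)) + 1/24861 = (3896 - 6*(-1)*(-244)/130) + 1/24861 = (3896 - 1*732/65) + 1/24861 = (3896 - 732/65) + 1/24861 = 252508/65 + 1/24861 = 6277601453/1615965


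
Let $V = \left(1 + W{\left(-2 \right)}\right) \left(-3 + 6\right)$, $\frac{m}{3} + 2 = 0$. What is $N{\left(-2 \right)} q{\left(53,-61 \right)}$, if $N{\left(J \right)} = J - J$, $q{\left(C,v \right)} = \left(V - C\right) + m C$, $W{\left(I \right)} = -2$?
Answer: $0$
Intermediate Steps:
$m = -6$ ($m = -6 + 3 \cdot 0 = -6 + 0 = -6$)
$V = -3$ ($V = \left(1 - 2\right) \left(-3 + 6\right) = \left(-1\right) 3 = -3$)
$q{\left(C,v \right)} = -3 - 7 C$ ($q{\left(C,v \right)} = \left(-3 - C\right) - 6 C = -3 - 7 C$)
$N{\left(J \right)} = 0$
$N{\left(-2 \right)} q{\left(53,-61 \right)} = 0 \left(-3 - 371\right) = 0 \left(-374\right) = 0$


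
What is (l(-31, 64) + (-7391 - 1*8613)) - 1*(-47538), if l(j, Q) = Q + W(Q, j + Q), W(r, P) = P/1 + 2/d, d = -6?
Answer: 94892/3 ≈ 31631.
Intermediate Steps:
W(r, P) = -⅓ + P (W(r, P) = P/1 + 2/(-6) = P*1 + 2*(-⅙) = P - ⅓ = -⅓ + P)
l(j, Q) = -⅓ + j + 2*Q (l(j, Q) = Q + (-⅓ + (j + Q)) = Q + (-⅓ + (Q + j)) = Q + (-⅓ + Q + j) = -⅓ + j + 2*Q)
(l(-31, 64) + (-7391 - 1*8613)) - 1*(-47538) = ((-⅓ - 31 + 2*64) + (-7391 - 1*8613)) - 1*(-47538) = ((-⅓ - 31 + 128) + (-7391 - 8613)) + 47538 = (290/3 - 16004) + 47538 = -47722/3 + 47538 = 94892/3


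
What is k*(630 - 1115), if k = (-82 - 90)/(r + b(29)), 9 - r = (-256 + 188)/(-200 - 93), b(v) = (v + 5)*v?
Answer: 24442060/291467 ≈ 83.859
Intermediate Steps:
b(v) = v*(5 + v) (b(v) = (5 + v)*v = v*(5 + v))
r = 2569/293 (r = 9 - (-256 + 188)/(-200 - 93) = 9 - (-68)/(-293) = 9 - (-68)*(-1)/293 = 9 - 1*68/293 = 9 - 68/293 = 2569/293 ≈ 8.7679)
k = -50396/291467 (k = (-82 - 90)/(2569/293 + 29*(5 + 29)) = -172/(2569/293 + 29*34) = -172/(2569/293 + 986) = -172/291467/293 = -172*293/291467 = -50396/291467 ≈ -0.17290)
k*(630 - 1115) = -50396*(630 - 1115)/291467 = -50396/291467*(-485) = 24442060/291467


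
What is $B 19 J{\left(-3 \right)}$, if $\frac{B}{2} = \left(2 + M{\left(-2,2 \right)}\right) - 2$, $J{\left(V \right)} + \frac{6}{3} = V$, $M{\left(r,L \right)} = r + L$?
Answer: $0$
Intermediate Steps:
$M{\left(r,L \right)} = L + r$
$J{\left(V \right)} = -2 + V$
$B = 0$ ($B = 2 \left(\left(2 + \left(2 - 2\right)\right) - 2\right) = 2 \left(\left(2 + 0\right) - 2\right) = 2 \left(2 - 2\right) = 2 \cdot 0 = 0$)
$B 19 J{\left(-3 \right)} = 0 \cdot 19 \left(-2 - 3\right) = 0 \left(-5\right) = 0$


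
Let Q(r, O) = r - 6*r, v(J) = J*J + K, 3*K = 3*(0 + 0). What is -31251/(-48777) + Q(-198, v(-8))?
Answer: 16106827/16259 ≈ 990.64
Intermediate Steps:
K = 0 (K = (3*(0 + 0))/3 = (3*0)/3 = (⅓)*0 = 0)
v(J) = J² (v(J) = J*J + 0 = J² + 0 = J²)
Q(r, O) = -5*r
-31251/(-48777) + Q(-198, v(-8)) = -31251/(-48777) - 5*(-198) = -31251*(-1/48777) + 990 = 10417/16259 + 990 = 16106827/16259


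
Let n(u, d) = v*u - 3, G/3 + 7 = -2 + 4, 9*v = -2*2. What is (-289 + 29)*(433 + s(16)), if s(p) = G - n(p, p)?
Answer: -1001780/9 ≈ -1.1131e+5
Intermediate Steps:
v = -4/9 (v = (-2*2)/9 = (⅑)*(-4) = -4/9 ≈ -0.44444)
G = -15 (G = -21 + 3*(-2 + 4) = -21 + 3*2 = -21 + 6 = -15)
n(u, d) = -3 - 4*u/9 (n(u, d) = -4*u/9 - 3 = -3 - 4*u/9)
s(p) = -12 + 4*p/9 (s(p) = -15 - (-3 - 4*p/9) = -15 + (3 + 4*p/9) = -12 + 4*p/9)
(-289 + 29)*(433 + s(16)) = (-289 + 29)*(433 + (-12 + (4/9)*16)) = -260*(433 + (-12 + 64/9)) = -260*(433 - 44/9) = -260*3853/9 = -1001780/9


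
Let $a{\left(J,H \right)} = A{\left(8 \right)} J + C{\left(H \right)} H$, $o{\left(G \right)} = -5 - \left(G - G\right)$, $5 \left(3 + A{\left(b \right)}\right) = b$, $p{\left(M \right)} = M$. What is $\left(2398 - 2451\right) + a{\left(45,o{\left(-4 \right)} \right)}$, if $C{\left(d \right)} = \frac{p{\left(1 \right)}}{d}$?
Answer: $-115$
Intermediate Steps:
$A{\left(b \right)} = -3 + \frac{b}{5}$
$C{\left(d \right)} = \frac{1}{d}$ ($C{\left(d \right)} = 1 \frac{1}{d} = \frac{1}{d}$)
$o{\left(G \right)} = -5$ ($o{\left(G \right)} = -5 - 0 = -5 + 0 = -5$)
$a{\left(J,H \right)} = 1 - \frac{7 J}{5}$ ($a{\left(J,H \right)} = \left(-3 + \frac{1}{5} \cdot 8\right) J + \frac{H}{H} = \left(-3 + \frac{8}{5}\right) J + 1 = - \frac{7 J}{5} + 1 = 1 - \frac{7 J}{5}$)
$\left(2398 - 2451\right) + a{\left(45,o{\left(-4 \right)} \right)} = \left(2398 - 2451\right) + \left(1 - 63\right) = -53 + \left(1 - 63\right) = -53 - 62 = -115$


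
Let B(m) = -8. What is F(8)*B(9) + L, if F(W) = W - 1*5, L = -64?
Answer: -88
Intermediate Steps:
F(W) = -5 + W (F(W) = W - 5 = -5 + W)
F(8)*B(9) + L = (-5 + 8)*(-8) - 64 = 3*(-8) - 64 = -24 - 64 = -88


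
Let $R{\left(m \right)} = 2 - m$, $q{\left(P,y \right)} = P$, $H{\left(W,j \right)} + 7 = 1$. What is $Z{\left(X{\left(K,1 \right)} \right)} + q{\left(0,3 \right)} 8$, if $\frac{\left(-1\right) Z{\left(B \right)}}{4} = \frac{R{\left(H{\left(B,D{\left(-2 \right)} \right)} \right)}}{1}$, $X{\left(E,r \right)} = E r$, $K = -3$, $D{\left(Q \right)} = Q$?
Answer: $-32$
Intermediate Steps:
$H{\left(W,j \right)} = -6$ ($H{\left(W,j \right)} = -7 + 1 = -6$)
$Z{\left(B \right)} = -32$ ($Z{\left(B \right)} = - 4 \frac{2 - -6}{1} = - 4 \left(2 + 6\right) 1 = - 4 \cdot 8 \cdot 1 = \left(-4\right) 8 = -32$)
$Z{\left(X{\left(K,1 \right)} \right)} + q{\left(0,3 \right)} 8 = -32 + 0 \cdot 8 = -32 + 0 = -32$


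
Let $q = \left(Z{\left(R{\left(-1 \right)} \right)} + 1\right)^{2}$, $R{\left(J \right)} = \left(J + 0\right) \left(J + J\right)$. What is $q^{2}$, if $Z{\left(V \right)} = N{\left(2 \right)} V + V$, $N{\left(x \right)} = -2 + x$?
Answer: $81$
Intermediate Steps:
$R{\left(J \right)} = 2 J^{2}$ ($R{\left(J \right)} = J 2 J = 2 J^{2}$)
$Z{\left(V \right)} = V$ ($Z{\left(V \right)} = \left(-2 + 2\right) V + V = 0 V + V = 0 + V = V$)
$q = 9$ ($q = \left(2 \left(-1\right)^{2} + 1\right)^{2} = \left(2 \cdot 1 + 1\right)^{2} = \left(2 + 1\right)^{2} = 3^{2} = 9$)
$q^{2} = 9^{2} = 81$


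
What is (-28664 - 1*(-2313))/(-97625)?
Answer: 26351/97625 ≈ 0.26992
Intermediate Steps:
(-28664 - 1*(-2313))/(-97625) = (-28664 + 2313)*(-1/97625) = -26351*(-1/97625) = 26351/97625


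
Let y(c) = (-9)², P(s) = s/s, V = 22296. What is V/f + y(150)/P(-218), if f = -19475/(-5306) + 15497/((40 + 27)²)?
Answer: 181600647527/56550119 ≈ 3211.3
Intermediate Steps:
P(s) = 1
f = 169650357/23818634 (f = -19475*(-1/5306) + 15497/(67²) = 19475/5306 + 15497/4489 = 169650357/23818634 ≈ 7.1226)
y(c) = 81
V/f + y(150)/P(-218) = 22296/(169650357/23818634) + 81/1 = 22296*(23818634/169650357) + 81*1 = 177020087888/56550119 + 81 = 181600647527/56550119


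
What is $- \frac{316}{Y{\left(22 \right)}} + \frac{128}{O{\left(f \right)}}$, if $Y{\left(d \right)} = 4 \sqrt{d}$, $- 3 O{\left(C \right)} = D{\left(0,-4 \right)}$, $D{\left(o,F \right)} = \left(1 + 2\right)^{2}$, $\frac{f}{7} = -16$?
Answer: $- \frac{128}{3} - \frac{79 \sqrt{22}}{22} \approx -59.51$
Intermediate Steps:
$f = -112$ ($f = 7 \left(-16\right) = -112$)
$D{\left(o,F \right)} = 9$ ($D{\left(o,F \right)} = 3^{2} = 9$)
$O{\left(C \right)} = -3$ ($O{\left(C \right)} = \left(- \frac{1}{3}\right) 9 = -3$)
$- \frac{316}{Y{\left(22 \right)}} + \frac{128}{O{\left(f \right)}} = - \frac{316}{4 \sqrt{22}} + \frac{128}{-3} = - 316 \frac{\sqrt{22}}{88} + 128 \left(- \frac{1}{3}\right) = - \frac{79 \sqrt{22}}{22} - \frac{128}{3} = - \frac{128}{3} - \frac{79 \sqrt{22}}{22}$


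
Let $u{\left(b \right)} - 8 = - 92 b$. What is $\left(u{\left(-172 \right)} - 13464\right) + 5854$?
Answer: $8222$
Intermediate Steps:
$u{\left(b \right)} = 8 - 92 b$
$\left(u{\left(-172 \right)} - 13464\right) + 5854 = \left(\left(8 - -15824\right) - 13464\right) + 5854 = \left(\left(8 + 15824\right) - 13464\right) + 5854 = \left(15832 - 13464\right) + 5854 = 2368 + 5854 = 8222$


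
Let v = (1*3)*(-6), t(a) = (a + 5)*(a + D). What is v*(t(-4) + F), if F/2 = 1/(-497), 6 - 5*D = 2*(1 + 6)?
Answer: 250668/2485 ≈ 100.87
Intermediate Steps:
D = -8/5 (D = 6/5 - 2*(1 + 6)/5 = 6/5 - 2*7/5 = 6/5 - ⅕*14 = 6/5 - 14/5 = -8/5 ≈ -1.6000)
F = -2/497 (F = 2/(-497) = 2*(-1/497) = -2/497 ≈ -0.0040241)
t(a) = (5 + a)*(-8/5 + a) (t(a) = (a + 5)*(a - 8/5) = (5 + a)*(-8/5 + a))
v = -18 (v = 3*(-6) = -18)
v*(t(-4) + F) = -18*((-8 + (-4)² + (17/5)*(-4)) - 2/497) = -18*((-8 + 16 - 68/5) - 2/497) = -18*(-28/5 - 2/497) = -18*(-13926/2485) = 250668/2485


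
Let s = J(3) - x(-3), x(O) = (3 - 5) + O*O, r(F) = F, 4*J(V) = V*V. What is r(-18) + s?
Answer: -91/4 ≈ -22.750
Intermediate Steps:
J(V) = V**2/4 (J(V) = (V*V)/4 = V**2/4)
x(O) = -2 + O**2
s = -19/4 (s = (1/4)*3**2 - (-2 + (-3)**2) = (1/4)*9 - (-2 + 9) = 9/4 - 1*7 = 9/4 - 7 = -19/4 ≈ -4.7500)
r(-18) + s = -18 - 19/4 = -91/4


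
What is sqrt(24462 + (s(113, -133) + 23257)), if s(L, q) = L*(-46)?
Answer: sqrt(42521) ≈ 206.21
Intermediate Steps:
s(L, q) = -46*L
sqrt(24462 + (s(113, -133) + 23257)) = sqrt(24462 + (-46*113 + 23257)) = sqrt(24462 + (-5198 + 23257)) = sqrt(24462 + 18059) = sqrt(42521)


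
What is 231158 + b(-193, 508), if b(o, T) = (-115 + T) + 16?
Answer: 231567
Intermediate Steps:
b(o, T) = -99 + T
231158 + b(-193, 508) = 231158 + (-99 + 508) = 231158 + 409 = 231567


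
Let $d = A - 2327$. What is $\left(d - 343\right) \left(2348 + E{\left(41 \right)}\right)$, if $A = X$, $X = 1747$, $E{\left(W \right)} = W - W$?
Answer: $-2167204$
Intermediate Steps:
$E{\left(W \right)} = 0$
$A = 1747$
$d = -580$ ($d = 1747 - 2327 = -580$)
$\left(d - 343\right) \left(2348 + E{\left(41 \right)}\right) = \left(-580 - 343\right) \left(2348 + 0\right) = \left(-923\right) 2348 = -2167204$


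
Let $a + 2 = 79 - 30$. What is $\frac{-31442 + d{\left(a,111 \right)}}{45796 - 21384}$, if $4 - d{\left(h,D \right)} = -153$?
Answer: $- \frac{31285}{24412} \approx -1.2815$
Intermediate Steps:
$a = 47$ ($a = -2 + \left(79 - 30\right) = -2 + 49 = 47$)
$d{\left(h,D \right)} = 157$ ($d{\left(h,D \right)} = 4 - -153 = 4 + 153 = 157$)
$\frac{-31442 + d{\left(a,111 \right)}}{45796 - 21384} = \frac{-31442 + 157}{45796 - 21384} = - \frac{31285}{24412}$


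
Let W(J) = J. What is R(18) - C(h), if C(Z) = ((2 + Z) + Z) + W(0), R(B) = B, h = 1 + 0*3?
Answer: 14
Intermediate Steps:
h = 1 (h = 1 + 0 = 1)
C(Z) = 2 + 2*Z (C(Z) = ((2 + Z) + Z) + 0 = (2 + 2*Z) + 0 = 2 + 2*Z)
R(18) - C(h) = 18 - (2 + 2*1) = 18 - (2 + 2) = 18 - 1*4 = 18 - 4 = 14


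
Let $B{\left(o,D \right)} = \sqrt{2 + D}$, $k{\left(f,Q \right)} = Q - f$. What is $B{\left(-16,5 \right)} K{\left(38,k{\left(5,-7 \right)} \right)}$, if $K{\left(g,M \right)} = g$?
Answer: $38 \sqrt{7} \approx 100.54$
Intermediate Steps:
$B{\left(-16,5 \right)} K{\left(38,k{\left(5,-7 \right)} \right)} = \sqrt{2 + 5} \cdot 38 = \sqrt{7} \cdot 38 = 38 \sqrt{7}$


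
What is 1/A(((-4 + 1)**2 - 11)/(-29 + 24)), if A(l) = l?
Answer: 5/2 ≈ 2.5000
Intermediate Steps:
1/A(((-4 + 1)**2 - 11)/(-29 + 24)) = 1/(((-4 + 1)**2 - 11)/(-29 + 24)) = 1/(((-3)**2 - 11)/(-5)) = 1/((9 - 11)*(-1/5)) = 1/(-2*(-1/5)) = 1/(2/5) = 5/2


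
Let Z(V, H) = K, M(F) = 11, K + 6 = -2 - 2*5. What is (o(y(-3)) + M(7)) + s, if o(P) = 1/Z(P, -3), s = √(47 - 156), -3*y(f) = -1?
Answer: 197/18 + I*√109 ≈ 10.944 + 10.44*I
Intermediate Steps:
y(f) = ⅓ (y(f) = -⅓*(-1) = ⅓)
K = -18 (K = -6 + (-2 - 2*5) = -6 + (-2 - 10) = -6 - 12 = -18)
Z(V, H) = -18
s = I*√109 (s = √(-109) = I*√109 ≈ 10.44*I)
o(P) = -1/18 (o(P) = 1/(-18) = 1*(-1/18) = -1/18)
(o(y(-3)) + M(7)) + s = (-1/18 + 11) + I*√109 = 197/18 + I*√109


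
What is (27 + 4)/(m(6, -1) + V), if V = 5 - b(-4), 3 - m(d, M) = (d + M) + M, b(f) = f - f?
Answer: 31/4 ≈ 7.7500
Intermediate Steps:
b(f) = 0
m(d, M) = 3 - d - 2*M (m(d, M) = 3 - ((d + M) + M) = 3 - ((M + d) + M) = 3 - (d + 2*M) = 3 + (-d - 2*M) = 3 - d - 2*M)
V = 5 (V = 5 - 1*0 = 5 + 0 = 5)
(27 + 4)/(m(6, -1) + V) = (27 + 4)/((3 - 1*6 - 2*(-1)) + 5) = 31/((3 - 6 + 2) + 5) = 31/(-1 + 5) = 31/4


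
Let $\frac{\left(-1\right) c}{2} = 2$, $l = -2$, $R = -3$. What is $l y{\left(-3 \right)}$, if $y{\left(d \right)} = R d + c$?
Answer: $-10$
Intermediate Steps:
$c = -4$ ($c = \left(-2\right) 2 = -4$)
$y{\left(d \right)} = -4 - 3 d$ ($y{\left(d \right)} = - 3 d - 4 = -4 - 3 d$)
$l y{\left(-3 \right)} = - 2 \left(-4 - -9\right) = - 2 \left(-4 + 9\right) = \left(-2\right) 5 = -10$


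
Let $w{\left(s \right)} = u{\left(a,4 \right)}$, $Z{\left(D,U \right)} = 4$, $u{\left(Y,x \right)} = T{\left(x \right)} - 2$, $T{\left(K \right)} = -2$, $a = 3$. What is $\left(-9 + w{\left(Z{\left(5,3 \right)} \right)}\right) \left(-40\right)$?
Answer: $520$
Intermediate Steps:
$u{\left(Y,x \right)} = -4$ ($u{\left(Y,x \right)} = -2 - 2 = -4$)
$w{\left(s \right)} = -4$
$\left(-9 + w{\left(Z{\left(5,3 \right)} \right)}\right) \left(-40\right) = \left(-9 - 4\right) \left(-40\right) = \left(-13\right) \left(-40\right) = 520$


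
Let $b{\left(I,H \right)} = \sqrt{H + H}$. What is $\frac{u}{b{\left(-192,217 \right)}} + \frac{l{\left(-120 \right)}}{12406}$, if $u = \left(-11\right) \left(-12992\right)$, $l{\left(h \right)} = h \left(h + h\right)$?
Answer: $\frac{14400}{6203} + \frac{10208 \sqrt{434}}{31} \approx 6862.3$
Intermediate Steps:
$l{\left(h \right)} = 2 h^{2}$ ($l{\left(h \right)} = h 2 h = 2 h^{2}$)
$b{\left(I,H \right)} = \sqrt{2} \sqrt{H}$ ($b{\left(I,H \right)} = \sqrt{2 H} = \sqrt{2} \sqrt{H}$)
$u = 142912$
$\frac{u}{b{\left(-192,217 \right)}} + \frac{l{\left(-120 \right)}}{12406} = \frac{142912}{\sqrt{2} \sqrt{217}} + \frac{2 \left(-120\right)^{2}}{12406} = \frac{142912}{\sqrt{434}} + 2 \cdot 14400 \cdot \frac{1}{12406} = 142912 \frac{\sqrt{434}}{434} + 28800 \cdot \frac{1}{12406} = \frac{10208 \sqrt{434}}{31} + \frac{14400}{6203} = \frac{14400}{6203} + \frac{10208 \sqrt{434}}{31}$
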